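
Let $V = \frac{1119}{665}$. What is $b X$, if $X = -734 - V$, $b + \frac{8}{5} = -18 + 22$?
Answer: $- \frac{5870748}{3325} \approx -1765.6$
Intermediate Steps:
$V = \frac{1119}{665}$ ($V = 1119 \cdot \frac{1}{665} = \frac{1119}{665} \approx 1.6827$)
$b = \frac{12}{5}$ ($b = - \frac{8}{5} + \left(-18 + 22\right) = - \frac{8}{5} + 4 = \frac{12}{5} \approx 2.4$)
$X = - \frac{489229}{665}$ ($X = -734 - \frac{1119}{665} = - \frac{489229}{665} \approx -735.68$)
$b X = \frac{12}{5} \left(- \frac{489229}{665}\right) = - \frac{5870748}{3325}$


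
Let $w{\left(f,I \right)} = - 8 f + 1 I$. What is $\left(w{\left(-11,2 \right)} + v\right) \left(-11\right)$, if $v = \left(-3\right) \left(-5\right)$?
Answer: $-1155$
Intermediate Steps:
$v = 15$
$w{\left(f,I \right)} = I - 8 f$ ($w{\left(f,I \right)} = - 8 f + I = I - 8 f$)
$\left(w{\left(-11,2 \right)} + v\right) \left(-11\right) = \left(\left(2 - -88\right) + 15\right) \left(-11\right) = \left(\left(2 + 88\right) + 15\right) \left(-11\right) = \left(90 + 15\right) \left(-11\right) = 105 \left(-11\right) = -1155$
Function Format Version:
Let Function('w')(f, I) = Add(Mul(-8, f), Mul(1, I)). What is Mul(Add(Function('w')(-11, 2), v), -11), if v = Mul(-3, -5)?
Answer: -1155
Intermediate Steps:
v = 15
Function('w')(f, I) = Add(I, Mul(-8, f)) (Function('w')(f, I) = Add(Mul(-8, f), I) = Add(I, Mul(-8, f)))
Mul(Add(Function('w')(-11, 2), v), -11) = Mul(Add(Add(2, Mul(-8, -11)), 15), -11) = Mul(Add(Add(2, 88), 15), -11) = Mul(Add(90, 15), -11) = Mul(105, -11) = -1155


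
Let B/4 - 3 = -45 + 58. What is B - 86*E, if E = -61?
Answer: 5310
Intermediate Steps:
B = 64 (B = 12 + 4*(-45 + 58) = 12 + 4*13 = 12 + 52 = 64)
B - 86*E = 64 - 86*(-61) = 64 + 5246 = 5310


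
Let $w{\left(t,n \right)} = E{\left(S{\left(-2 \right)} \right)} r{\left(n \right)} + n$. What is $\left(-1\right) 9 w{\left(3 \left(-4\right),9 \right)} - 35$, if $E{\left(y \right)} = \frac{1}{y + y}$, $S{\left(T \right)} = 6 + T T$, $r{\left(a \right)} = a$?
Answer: $- \frac{2401}{20} \approx -120.05$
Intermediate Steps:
$S{\left(T \right)} = 6 + T^{2}$
$E{\left(y \right)} = \frac{1}{2 y}$
$w{\left(t,n \right)} = \frac{21 n}{20}$ ($w{\left(t,n \right)} = \frac{1}{2 \left(6 + \left(-2\right)^{2}\right)} n + n = \frac{1}{2 \left(6 + 4\right)} n + n = \frac{1}{2 \cdot 10} n + n = \frac{1}{2} \cdot \frac{1}{10} n + n = \frac{n}{20} + n = \frac{21 n}{20}$)
$\left(-1\right) 9 w{\left(3 \left(-4\right),9 \right)} - 35 = \left(-1\right) 9 \cdot \frac{21}{20} \cdot 9 - 35 = \left(-9\right) \frac{189}{20} - 35 = - \frac{1701}{20} - 35 = - \frac{2401}{20}$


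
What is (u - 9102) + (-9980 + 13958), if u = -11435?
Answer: -16559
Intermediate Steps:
(u - 9102) + (-9980 + 13958) = (-11435 - 9102) + (-9980 + 13958) = -20537 + 3978 = -16559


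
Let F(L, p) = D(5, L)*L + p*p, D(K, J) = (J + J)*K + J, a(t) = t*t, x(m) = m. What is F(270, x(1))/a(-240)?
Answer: 801901/57600 ≈ 13.922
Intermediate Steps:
a(t) = t²
D(K, J) = J + 2*J*K (D(K, J) = (2*J)*K + J = 2*J*K + J = J + 2*J*K)
F(L, p) = p² + 11*L² (F(L, p) = (L*(1 + 2*5))*L + p*p = (L*(1 + 10))*L + p² = (L*11)*L + p² = (11*L)*L + p² = 11*L² + p² = p² + 11*L²)
F(270, x(1))/a(-240) = (1² + 11*270²)/((-240)²) = (1 + 11*72900)/57600 = (1 + 801900)*(1/57600) = 801901*(1/57600) = 801901/57600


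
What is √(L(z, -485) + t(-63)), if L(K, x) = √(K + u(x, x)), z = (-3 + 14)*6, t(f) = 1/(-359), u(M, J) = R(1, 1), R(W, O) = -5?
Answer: √(-359 + 128881*√61)/359 ≈ 2.7942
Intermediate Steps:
u(M, J) = -5
t(f) = -1/359
z = 66 (z = 11*6 = 66)
L(K, x) = √(-5 + K) (L(K, x) = √(K - 5) = √(-5 + K))
√(L(z, -485) + t(-63)) = √(√(-5 + 66) - 1/359) = √(√61 - 1/359) = √(-1/359 + √61)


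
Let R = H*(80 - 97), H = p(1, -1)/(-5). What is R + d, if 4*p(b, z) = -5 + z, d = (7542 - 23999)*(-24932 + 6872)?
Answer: 2972134149/10 ≈ 2.9721e+8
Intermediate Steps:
d = 297213420 (d = -16457*(-18060) = 297213420)
p(b, z) = -5/4 + z/4 (p(b, z) = (-5 + z)/4 = -5/4 + z/4)
H = 3/10 (H = (-5/4 + (1/4)*(-1))/(-5) = (-5/4 - 1/4)*(-1/5) = -3/2*(-1/5) = 3/10 ≈ 0.30000)
R = -51/10 (R = 3*(80 - 97)/10 = (3/10)*(-17) = -51/10 ≈ -5.1000)
R + d = -51/10 + 297213420 = 2972134149/10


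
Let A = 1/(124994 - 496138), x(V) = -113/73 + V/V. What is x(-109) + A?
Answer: -14845833/27093512 ≈ -0.54795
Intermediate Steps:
x(V) = -40/73 (x(V) = -113*1/73 + 1 = -113/73 + 1 = -40/73)
A = -1/371144 (A = 1/(-371144) = -1/371144 ≈ -2.6944e-6)
x(-109) + A = -40/73 - 1/371144 = -14845833/27093512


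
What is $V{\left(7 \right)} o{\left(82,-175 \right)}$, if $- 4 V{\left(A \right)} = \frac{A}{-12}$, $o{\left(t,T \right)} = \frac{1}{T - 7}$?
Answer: $- \frac{1}{1248} \approx -0.00080128$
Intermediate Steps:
$o{\left(t,T \right)} = \frac{1}{-7 + T}$
$V{\left(A \right)} = \frac{A}{48}$ ($V{\left(A \right)} = - \frac{A \frac{1}{-12}}{4} = - \frac{A \left(- \frac{1}{12}\right)}{4} = - \frac{\left(- \frac{1}{12}\right) A}{4} = \frac{A}{48}$)
$V{\left(7 \right)} o{\left(82,-175 \right)} = \frac{\frac{1}{48} \cdot 7}{-7 - 175} = \frac{7}{48 \left(-182\right)} = \frac{7}{48} \left(- \frac{1}{182}\right) = - \frac{1}{1248}$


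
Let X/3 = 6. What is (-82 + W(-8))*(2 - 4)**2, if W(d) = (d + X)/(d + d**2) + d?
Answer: -2515/7 ≈ -359.29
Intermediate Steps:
X = 18 (X = 3*6 = 18)
W(d) = d + (18 + d)/(d + d**2) (W(d) = (d + 18)/(d + d**2) + d = (18 + d)/(d + d**2) + d = d + (18 + d)/(d + d**2))
(-82 + W(-8))*(2 - 4)**2 = (-82 + (18 - 8 + (-8)**2 + (-8)**3)/((-8)*(1 - 8)))*(2 - 4)**2 = (-82 - 1/8*(18 - 8 + 64 - 512)/(-7))*(-2)**2 = (-82 - 1/8*(-1/7)*(-438))*4 = (-82 - 219/28)*4 = -2515/28*4 = -2515/7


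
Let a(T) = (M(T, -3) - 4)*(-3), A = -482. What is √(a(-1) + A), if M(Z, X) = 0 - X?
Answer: I*√479 ≈ 21.886*I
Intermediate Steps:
M(Z, X) = -X
a(T) = 3 (a(T) = (-1*(-3) - 4)*(-3) = (3 - 4)*(-3) = -1*(-3) = 3)
√(a(-1) + A) = √(3 - 482) = √(-479) = I*√479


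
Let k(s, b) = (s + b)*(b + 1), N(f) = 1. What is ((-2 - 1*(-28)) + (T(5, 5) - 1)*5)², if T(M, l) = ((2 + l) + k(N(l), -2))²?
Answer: 116281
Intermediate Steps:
k(s, b) = (1 + b)*(b + s) (k(s, b) = (b + s)*(1 + b) = (1 + b)*(b + s))
T(M, l) = (3 + l)² (T(M, l) = ((2 + l) + (-2 + 1 + (-2)² - 2*1))² = ((2 + l) + (-2 + 1 + 4 - 2))² = ((2 + l) + 1)² = (3 + l)²)
((-2 - 1*(-28)) + (T(5, 5) - 1)*5)² = ((-2 - 1*(-28)) + ((3 + 5)² - 1)*5)² = ((-2 + 28) + (8² - 1)*5)² = (26 + (64 - 1)*5)² = (26 + 63*5)² = (26 + 315)² = 341² = 116281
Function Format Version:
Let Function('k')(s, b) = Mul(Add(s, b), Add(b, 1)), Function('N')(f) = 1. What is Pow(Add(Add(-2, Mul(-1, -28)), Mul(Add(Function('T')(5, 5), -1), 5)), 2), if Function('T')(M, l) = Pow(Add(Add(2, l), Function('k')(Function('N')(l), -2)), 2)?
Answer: 116281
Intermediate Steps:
Function('k')(s, b) = Mul(Add(1, b), Add(b, s)) (Function('k')(s, b) = Mul(Add(b, s), Add(1, b)) = Mul(Add(1, b), Add(b, s)))
Function('T')(M, l) = Pow(Add(3, l), 2) (Function('T')(M, l) = Pow(Add(Add(2, l), Add(-2, 1, Pow(-2, 2), Mul(-2, 1))), 2) = Pow(Add(Add(2, l), Add(-2, 1, 4, -2)), 2) = Pow(Add(Add(2, l), 1), 2) = Pow(Add(3, l), 2))
Pow(Add(Add(-2, Mul(-1, -28)), Mul(Add(Function('T')(5, 5), -1), 5)), 2) = Pow(Add(Add(-2, Mul(-1, -28)), Mul(Add(Pow(Add(3, 5), 2), -1), 5)), 2) = Pow(Add(Add(-2, 28), Mul(Add(Pow(8, 2), -1), 5)), 2) = Pow(Add(26, Mul(Add(64, -1), 5)), 2) = Pow(Add(26, Mul(63, 5)), 2) = Pow(Add(26, 315), 2) = Pow(341, 2) = 116281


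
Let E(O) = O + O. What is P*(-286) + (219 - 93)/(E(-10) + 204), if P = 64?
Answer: -1683905/92 ≈ -18303.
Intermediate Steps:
E(O) = 2*O
P*(-286) + (219 - 93)/(E(-10) + 204) = 64*(-286) + (219 - 93)/(2*(-10) + 204) = -18304 + 126/(-20 + 204) = -18304 + 126/184 = -18304 + 126*(1/184) = -18304 + 63/92 = -1683905/92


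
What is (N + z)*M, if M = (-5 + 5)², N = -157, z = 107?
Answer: 0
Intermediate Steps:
M = 0 (M = 0² = 0)
(N + z)*M = (-157 + 107)*0 = -50*0 = 0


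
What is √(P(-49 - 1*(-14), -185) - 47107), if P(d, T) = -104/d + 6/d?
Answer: 3*I*√130845/5 ≈ 217.03*I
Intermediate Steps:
P(d, T) = -98/d
√(P(-49 - 1*(-14), -185) - 47107) = √(-98/(-49 - 1*(-14)) - 47107) = √(-98/(-49 + 14) - 47107) = √(-98/(-35) - 47107) = √(-98*(-1/35) - 47107) = √(14/5 - 47107) = √(-235521/5) = 3*I*√130845/5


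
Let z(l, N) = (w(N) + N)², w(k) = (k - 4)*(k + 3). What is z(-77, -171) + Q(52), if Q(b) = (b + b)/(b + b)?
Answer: 854334442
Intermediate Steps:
w(k) = (-4 + k)*(3 + k)
z(l, N) = (-12 + N²)² (z(l, N) = ((-12 + N² - N) + N)² = (-12 + N²)²)
Q(b) = 1 (Q(b) = (2*b)/((2*b)) = (2*b)*(1/(2*b)) = 1)
z(-77, -171) + Q(52) = (-12 + (-171)²)² + 1 = (-12 + 29241)² + 1 = 29229² + 1 = 854334441 + 1 = 854334442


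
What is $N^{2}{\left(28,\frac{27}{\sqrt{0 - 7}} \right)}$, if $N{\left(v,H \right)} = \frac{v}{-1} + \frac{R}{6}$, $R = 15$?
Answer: $\frac{2601}{4} \approx 650.25$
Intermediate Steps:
$N{\left(v,H \right)} = \frac{5}{2} - v$ ($N{\left(v,H \right)} = \frac{v}{-1} + \frac{15}{6} = v \left(-1\right) + 15 \cdot \frac{1}{6} = - v + \frac{5}{2} = \frac{5}{2} - v$)
$N^{2}{\left(28,\frac{27}{\sqrt{0 - 7}} \right)} = \left(\frac{5}{2} - 28\right)^{2} = \left(- \frac{51}{2}\right)^{2} = \frac{2601}{4}$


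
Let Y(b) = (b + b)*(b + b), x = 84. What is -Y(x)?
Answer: -28224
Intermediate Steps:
Y(b) = 4*b**2 (Y(b) = (2*b)*(2*b) = 4*b**2)
-Y(x) = -4*84**2 = -4*7056 = -1*28224 = -28224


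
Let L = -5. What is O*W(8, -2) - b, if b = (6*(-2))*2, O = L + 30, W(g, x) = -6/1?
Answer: -126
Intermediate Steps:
W(g, x) = -6 (W(g, x) = -6*1 = -6)
O = 25 (O = -5 + 30 = 25)
b = -24 (b = -12*2 = -24)
O*W(8, -2) - b = 25*(-6) - 1*(-24) = -150 + 24 = -126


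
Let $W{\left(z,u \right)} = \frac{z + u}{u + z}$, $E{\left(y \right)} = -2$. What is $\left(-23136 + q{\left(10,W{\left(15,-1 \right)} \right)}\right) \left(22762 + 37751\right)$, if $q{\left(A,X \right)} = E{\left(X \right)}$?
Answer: $-1400149794$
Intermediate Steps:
$W{\left(z,u \right)} = 1$ ($W{\left(z,u \right)} = \frac{u + z}{u + z} = 1$)
$q{\left(A,X \right)} = -2$
$\left(-23136 + q{\left(10,W{\left(15,-1 \right)} \right)}\right) \left(22762 + 37751\right) = \left(-23136 - 2\right) \left(22762 + 37751\right) = \left(-23138\right) 60513 = -1400149794$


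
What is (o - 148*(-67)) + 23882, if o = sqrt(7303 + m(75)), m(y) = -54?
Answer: 33798 + sqrt(7249) ≈ 33883.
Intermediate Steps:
o = sqrt(7249) (o = sqrt(7303 - 54) = sqrt(7249) ≈ 85.141)
(o - 148*(-67)) + 23882 = (sqrt(7249) - 148*(-67)) + 23882 = (sqrt(7249) + 9916) + 23882 = (9916 + sqrt(7249)) + 23882 = 33798 + sqrt(7249)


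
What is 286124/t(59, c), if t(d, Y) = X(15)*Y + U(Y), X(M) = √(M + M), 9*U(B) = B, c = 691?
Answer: -2575116/1678439 + 23176044*√30/1678439 ≈ 74.096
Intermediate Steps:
U(B) = B/9
X(M) = √2*√M (X(M) = √(2*M) = √2*√M)
t(d, Y) = Y/9 + Y*√30 (t(d, Y) = (√2*√15)*Y + Y/9 = √30*Y + Y/9 = Y*√30 + Y/9 = Y/9 + Y*√30)
286124/t(59, c) = 286124/((691*(⅑ + √30))) = 286124/(691/9 + 691*√30)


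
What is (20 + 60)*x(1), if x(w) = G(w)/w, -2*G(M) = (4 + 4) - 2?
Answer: -240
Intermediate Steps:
G(M) = -3 (G(M) = -((4 + 4) - 2)/2 = -(8 - 2)/2 = -½*6 = -3)
x(w) = -3/w
(20 + 60)*x(1) = (20 + 60)*(-3/1) = 80*(-3*1) = 80*(-3) = -240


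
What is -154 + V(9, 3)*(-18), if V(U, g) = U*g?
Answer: -640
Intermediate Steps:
-154 + V(9, 3)*(-18) = -154 + (9*3)*(-18) = -154 + 27*(-18) = -154 - 486 = -640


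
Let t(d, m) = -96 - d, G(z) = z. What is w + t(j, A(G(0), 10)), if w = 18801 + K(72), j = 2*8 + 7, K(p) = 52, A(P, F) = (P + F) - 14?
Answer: 18734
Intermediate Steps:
A(P, F) = -14 + F + P (A(P, F) = (F + P) - 14 = -14 + F + P)
j = 23 (j = 16 + 7 = 23)
w = 18853 (w = 18801 + 52 = 18853)
w + t(j, A(G(0), 10)) = 18853 + (-96 - 1*23) = 18853 + (-96 - 23) = 18853 - 119 = 18734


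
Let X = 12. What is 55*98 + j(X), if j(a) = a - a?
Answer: 5390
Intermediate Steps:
j(a) = 0
55*98 + j(X) = 55*98 + 0 = 5390 + 0 = 5390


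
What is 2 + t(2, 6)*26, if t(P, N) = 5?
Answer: 132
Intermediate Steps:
2 + t(2, 6)*26 = 2 + 5*26 = 2 + 130 = 132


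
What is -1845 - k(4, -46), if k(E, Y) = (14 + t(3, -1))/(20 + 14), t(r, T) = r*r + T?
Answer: -31376/17 ≈ -1845.6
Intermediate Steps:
t(r, T) = T + r² (t(r, T) = r² + T = T + r²)
k(E, Y) = 11/17 (k(E, Y) = (14 + (-1 + 3²))/(20 + 14) = (14 + (-1 + 9))/34 = (14 + 8)*(1/34) = 22*(1/34) = 11/17)
-1845 - k(4, -46) = -1845 - 1*11/17 = -1845 - 11/17 = -31376/17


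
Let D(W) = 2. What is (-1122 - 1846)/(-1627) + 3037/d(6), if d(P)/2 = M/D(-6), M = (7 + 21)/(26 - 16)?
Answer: 24747547/22778 ≈ 1086.5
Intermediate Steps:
M = 14/5 (M = 28/10 = 28*(⅒) = 14/5 ≈ 2.8000)
d(P) = 14/5 (d(P) = 2*((14/5)/2) = 2*((14/5)*(½)) = 2*(7/5) = 14/5)
(-1122 - 1846)/(-1627) + 3037/d(6) = (-1122 - 1846)/(-1627) + 3037/(14/5) = -2968*(-1/1627) + 3037*(5/14) = 2968/1627 + 15185/14 = 24747547/22778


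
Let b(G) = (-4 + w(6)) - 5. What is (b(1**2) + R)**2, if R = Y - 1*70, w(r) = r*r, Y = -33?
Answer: 5776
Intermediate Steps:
w(r) = r**2
b(G) = 27 (b(G) = (-4 + 6**2) - 5 = (-4 + 36) - 5 = 32 - 5 = 27)
R = -103 (R = -33 - 1*70 = -33 - 70 = -103)
(b(1**2) + R)**2 = (27 - 103)**2 = (-76)**2 = 5776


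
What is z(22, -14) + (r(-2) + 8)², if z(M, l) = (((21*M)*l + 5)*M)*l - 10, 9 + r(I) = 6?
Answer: 1990619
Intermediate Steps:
r(I) = -3 (r(I) = -9 + 6 = -3)
z(M, l) = -10 + M*l*(5 + 21*M*l) (z(M, l) = ((21*M*l + 5)*M)*l - 10 = ((5 + 21*M*l)*M)*l - 10 = (M*(5 + 21*M*l))*l - 10 = M*l*(5 + 21*M*l) - 10 = -10 + M*l*(5 + 21*M*l))
z(22, -14) + (r(-2) + 8)² = (-10 + 5*22*(-14) + 21*22²*(-14)²) + (-3 + 8)² = (-10 - 1540 + 21*484*196) + 5² = (-10 - 1540 + 1992144) + 25 = 1990594 + 25 = 1990619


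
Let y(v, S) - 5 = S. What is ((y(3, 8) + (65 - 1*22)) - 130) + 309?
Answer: 235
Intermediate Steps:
y(v, S) = 5 + S
((y(3, 8) + (65 - 1*22)) - 130) + 309 = (((5 + 8) + (65 - 1*22)) - 130) + 309 = ((13 + (65 - 22)) - 130) + 309 = ((13 + 43) - 130) + 309 = (56 - 130) + 309 = -74 + 309 = 235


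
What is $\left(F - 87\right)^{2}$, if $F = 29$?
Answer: $3364$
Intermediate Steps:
$\left(F - 87\right)^{2} = \left(29 - 87\right)^{2} = \left(-58\right)^{2} = 3364$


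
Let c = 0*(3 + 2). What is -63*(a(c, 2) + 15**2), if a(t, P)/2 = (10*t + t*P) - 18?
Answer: -11907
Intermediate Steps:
c = 0 (c = 0*5 = 0)
a(t, P) = -36 + 20*t + 2*P*t (a(t, P) = 2*((10*t + t*P) - 18) = 2*((10*t + P*t) - 18) = 2*(-18 + 10*t + P*t) = -36 + 20*t + 2*P*t)
-63*(a(c, 2) + 15**2) = -63*((-36 + 20*0 + 2*2*0) + 15**2) = -63*((-36 + 0 + 0) + 225) = -63*(-36 + 225) = -63*189 = -11907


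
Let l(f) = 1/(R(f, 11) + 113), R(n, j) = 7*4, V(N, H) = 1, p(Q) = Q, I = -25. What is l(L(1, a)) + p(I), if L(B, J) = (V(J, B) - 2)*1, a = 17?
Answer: -3524/141 ≈ -24.993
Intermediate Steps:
R(n, j) = 28
L(B, J) = -1 (L(B, J) = (1 - 2)*1 = -1*1 = -1)
l(f) = 1/141 (l(f) = 1/(28 + 113) = 1/141)
l(L(1, a)) + p(I) = 1/141 - 25 = -3524/141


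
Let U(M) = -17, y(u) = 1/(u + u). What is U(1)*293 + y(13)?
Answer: -129505/26 ≈ -4981.0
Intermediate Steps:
y(u) = 1/(2*u)
U(1)*293 + y(13) = -17*293 + (1/2)/13 = -4981 + (1/2)*(1/13) = -4981 + 1/26 = -129505/26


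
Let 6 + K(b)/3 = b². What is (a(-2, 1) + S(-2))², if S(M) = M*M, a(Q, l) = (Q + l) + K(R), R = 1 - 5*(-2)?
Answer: 121104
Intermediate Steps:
R = 11 (R = 1 + 10 = 11)
K(b) = -18 + 3*b²
a(Q, l) = 345 + Q + l (a(Q, l) = (Q + l) + (-18 + 3*11²) = (Q + l) + (-18 + 3*121) = (Q + l) + (-18 + 363) = (Q + l) + 345 = 345 + Q + l)
S(M) = M²
(a(-2, 1) + S(-2))² = ((345 - 2 + 1) + (-2)²)² = (344 + 4)² = 348² = 121104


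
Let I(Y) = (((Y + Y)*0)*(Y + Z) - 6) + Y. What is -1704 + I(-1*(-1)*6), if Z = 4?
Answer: -1704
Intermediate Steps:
I(Y) = -6 + Y (I(Y) = (((Y + Y)*0)*(Y + 4) - 6) + Y = (((2*Y)*0)*(4 + Y) - 6) + Y = (0*(4 + Y) - 6) + Y = (0 - 6) + Y = -6 + Y)
-1704 + I(-1*(-1)*6) = -1704 + (-6 - 1*(-1)*6) = -1704 + (-6 + 1*6) = -1704 + (-6 + 6) = -1704 + 0 = -1704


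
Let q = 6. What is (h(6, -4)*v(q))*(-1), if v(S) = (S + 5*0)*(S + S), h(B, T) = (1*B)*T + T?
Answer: 2016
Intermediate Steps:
h(B, T) = T + B*T (h(B, T) = B*T + T = T + B*T)
v(S) = 2*S² (v(S) = (S + 0)*(2*S) = S*(2*S) = 2*S²)
(h(6, -4)*v(q))*(-1) = ((-4*(1 + 6))*(2*6²))*(-1) = ((-4*7)*(2*36))*(-1) = -28*72*(-1) = -2016*(-1) = 2016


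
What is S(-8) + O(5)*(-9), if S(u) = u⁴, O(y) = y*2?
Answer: 4006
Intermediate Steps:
O(y) = 2*y
S(-8) + O(5)*(-9) = (-8)⁴ + (2*5)*(-9) = 4096 + 10*(-9) = 4096 - 90 = 4006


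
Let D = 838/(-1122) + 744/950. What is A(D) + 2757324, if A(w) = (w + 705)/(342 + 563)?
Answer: 664956099049042/241159875 ≈ 2.7573e+6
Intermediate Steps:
D = 9667/266475 (D = 838*(-1/1122) + 744*(1/950) = -419/561 + 372/475 = 9667/266475 ≈ 0.036277)
A(w) = 141/181 + w/905 (A(w) = (705 + w)/905 = (705 + w)*(1/905) = 141/181 + w/905)
A(D) + 2757324 = (141/181 + (1/905)*(9667/266475)) + 2757324 = (141/181 + 9667/241159875) + 2757324 = 187874542/241159875 + 2757324 = 664956099049042/241159875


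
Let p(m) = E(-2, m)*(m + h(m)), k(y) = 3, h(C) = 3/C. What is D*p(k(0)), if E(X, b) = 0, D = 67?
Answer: 0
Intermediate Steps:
p(m) = 0 (p(m) = 0*(m + 3/m) = 0)
D*p(k(0)) = 67*0 = 0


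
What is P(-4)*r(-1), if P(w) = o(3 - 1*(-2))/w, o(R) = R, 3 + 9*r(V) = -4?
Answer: 35/36 ≈ 0.97222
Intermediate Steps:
r(V) = -7/9 (r(V) = -⅓ + (⅑)*(-4) = -⅓ - 4/9 = -7/9)
P(w) = 5/w (P(w) = (3 - 1*(-2))/w = (3 + 2)/w = 5/w)
P(-4)*r(-1) = (5/(-4))*(-7/9) = (5*(-¼))*(-7/9) = -5/4*(-7/9) = 35/36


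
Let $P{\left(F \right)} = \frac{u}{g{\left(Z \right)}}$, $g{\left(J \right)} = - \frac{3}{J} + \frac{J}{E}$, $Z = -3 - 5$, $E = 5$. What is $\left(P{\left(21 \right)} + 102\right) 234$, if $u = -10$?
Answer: $\frac{1263132}{49} \approx 25778.0$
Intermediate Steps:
$Z = -8$ ($Z = -3 - 5 = -8$)
$g{\left(J \right)} = - \frac{3}{J} + \frac{J}{5}$
$P{\left(F \right)} = \frac{400}{49}$ ($P{\left(F \right)} = - \frac{10}{- \frac{3}{-8} + \frac{1}{5} \left(-8\right)} = - \frac{10}{\left(-3\right) \left(- \frac{1}{8}\right) - \frac{8}{5}} = - \frac{10}{\frac{3}{8} - \frac{8}{5}} = - \frac{10}{- \frac{49}{40}} = \left(-10\right) \left(- \frac{40}{49}\right) = \frac{400}{49}$)
$\left(P{\left(21 \right)} + 102\right) 234 = \left(\frac{400}{49} + 102\right) 234 = \frac{5398}{49} \cdot 234 = \frac{1263132}{49}$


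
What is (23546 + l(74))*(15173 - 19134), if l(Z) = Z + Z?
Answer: -93851934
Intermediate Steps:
l(Z) = 2*Z
(23546 + l(74))*(15173 - 19134) = (23546 + 2*74)*(15173 - 19134) = (23546 + 148)*(-3961) = 23694*(-3961) = -93851934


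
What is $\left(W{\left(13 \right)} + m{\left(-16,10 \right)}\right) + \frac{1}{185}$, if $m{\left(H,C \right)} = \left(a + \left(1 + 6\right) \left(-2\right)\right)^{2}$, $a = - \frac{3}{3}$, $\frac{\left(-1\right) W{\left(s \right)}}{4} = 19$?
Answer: $\frac{27566}{185} \approx 149.01$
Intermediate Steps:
$W{\left(s \right)} = -76$ ($W{\left(s \right)} = \left(-4\right) 19 = -76$)
$a = -1$ ($a = \left(-3\right) \frac{1}{3} = -1$)
$m{\left(H,C \right)} = 225$ ($m{\left(H,C \right)} = \left(-1 + \left(1 + 6\right) \left(-2\right)\right)^{2} = \left(-1 + 7 \left(-2\right)\right)^{2} = \left(-1 - 14\right)^{2} = \left(-15\right)^{2} = 225$)
$\left(W{\left(13 \right)} + m{\left(-16,10 \right)}\right) + \frac{1}{185} = \left(-76 + 225\right) + \frac{1}{185} = 149 + \frac{1}{185} = \frac{27566}{185}$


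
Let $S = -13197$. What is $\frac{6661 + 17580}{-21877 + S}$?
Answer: $- \frac{24241}{35074} \approx -0.69114$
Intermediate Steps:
$\frac{6661 + 17580}{-21877 + S} = \frac{6661 + 17580}{-21877 - 13197} = \frac{24241}{-35074} = 24241 \left(- \frac{1}{35074}\right) = - \frac{24241}{35074}$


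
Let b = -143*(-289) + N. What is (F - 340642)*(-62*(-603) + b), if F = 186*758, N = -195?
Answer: -15676432772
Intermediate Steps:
b = 41132 (b = -143*(-289) - 195 = 41327 - 195 = 41132)
F = 140988
(F - 340642)*(-62*(-603) + b) = (140988 - 340642)*(-62*(-603) + 41132) = -199654*(37386 + 41132) = -199654*78518 = -15676432772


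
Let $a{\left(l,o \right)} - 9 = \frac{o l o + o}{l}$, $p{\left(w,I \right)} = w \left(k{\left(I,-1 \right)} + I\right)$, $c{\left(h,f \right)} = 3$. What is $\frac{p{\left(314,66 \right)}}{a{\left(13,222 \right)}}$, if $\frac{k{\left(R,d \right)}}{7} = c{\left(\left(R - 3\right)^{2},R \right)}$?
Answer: $\frac{754}{1361} \approx 0.554$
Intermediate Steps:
$k{\left(R,d \right)} = 21$ ($k{\left(R,d \right)} = 7 \cdot 3 = 21$)
$p{\left(w,I \right)} = w \left(21 + I\right)$
$a{\left(l,o \right)} = 9 + \frac{o + l o^{2}}{l}$ ($a{\left(l,o \right)} = 9 + \frac{o l o + o}{l} = 9 + \frac{l o o + o}{l} = 9 + \frac{l o^{2} + o}{l} = 9 + \frac{o + l o^{2}}{l}$)
$\frac{p{\left(314,66 \right)}}{a{\left(13,222 \right)}} = \frac{314 \left(21 + 66\right)}{9 + 222^{2} + \frac{222}{13}} = \frac{314 \cdot 87}{9 + 49284 + 222 \cdot \frac{1}{13}} = \frac{27318}{9 + 49284 + \frac{222}{13}} = \frac{27318}{\frac{641031}{13}} = 27318 \cdot \frac{13}{641031} = \frac{754}{1361}$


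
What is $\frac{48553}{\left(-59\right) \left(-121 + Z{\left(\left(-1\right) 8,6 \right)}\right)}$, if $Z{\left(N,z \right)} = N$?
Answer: $\frac{48553}{7611} \approx 6.3793$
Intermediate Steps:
$\frac{48553}{\left(-59\right) \left(-121 + Z{\left(\left(-1\right) 8,6 \right)}\right)} = \frac{48553}{\left(-59\right) \left(-121 - 8\right)} = \frac{48553}{\left(-59\right) \left(-129\right)} = \frac{48553}{7611}$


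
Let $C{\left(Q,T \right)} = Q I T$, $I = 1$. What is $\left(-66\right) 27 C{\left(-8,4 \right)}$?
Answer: $57024$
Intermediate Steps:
$C{\left(Q,T \right)} = Q T$ ($C{\left(Q,T \right)} = Q 1 T = Q T$)
$\left(-66\right) 27 C{\left(-8,4 \right)} = \left(-66\right) 27 \left(\left(-8\right) 4\right) = \left(-1782\right) \left(-32\right) = 57024$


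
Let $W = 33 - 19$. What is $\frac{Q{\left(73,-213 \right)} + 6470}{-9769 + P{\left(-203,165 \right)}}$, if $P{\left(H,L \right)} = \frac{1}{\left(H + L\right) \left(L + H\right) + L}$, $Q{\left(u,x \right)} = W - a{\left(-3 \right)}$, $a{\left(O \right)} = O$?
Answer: $- \frac{10437583}{15718320} \approx -0.66404$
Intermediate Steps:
$W = 14$ ($W = 33 - 19 = 14$)
$Q{\left(u,x \right)} = 17$ ($Q{\left(u,x \right)} = 14 - -3 = 14 + 3 = 17$)
$P{\left(H,L \right)} = \frac{1}{L + \left(H + L\right)^{2}}$ ($P{\left(H,L \right)} = \frac{1}{\left(H + L\right) \left(H + L\right) + L} = \frac{1}{\left(H + L\right)^{2} + L} = \frac{1}{L + \left(H + L\right)^{2}}$)
$\frac{Q{\left(73,-213 \right)} + 6470}{-9769 + P{\left(-203,165 \right)}} = \frac{17 + 6470}{-9769 + \frac{1}{165 + \left(-203 + 165\right)^{2}}} = \frac{6487}{-9769 + \frac{1}{165 + \left(-38\right)^{2}}} = \frac{6487}{-9769 + \frac{1}{165 + 1444}} = \frac{6487}{-9769 + \frac{1}{1609}} = \frac{6487}{- \frac{15718320}{1609}} = 6487 \left(- \frac{1609}{15718320}\right) = - \frac{10437583}{15718320}$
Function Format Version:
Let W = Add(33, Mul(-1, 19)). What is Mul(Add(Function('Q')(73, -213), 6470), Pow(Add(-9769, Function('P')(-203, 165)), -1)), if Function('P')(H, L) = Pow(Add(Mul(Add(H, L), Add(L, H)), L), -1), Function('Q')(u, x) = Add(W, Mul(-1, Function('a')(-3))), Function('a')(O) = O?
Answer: Rational(-10437583, 15718320) ≈ -0.66404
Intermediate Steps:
W = 14 (W = Add(33, -19) = 14)
Function('Q')(u, x) = 17 (Function('Q')(u, x) = Add(14, Mul(-1, -3)) = Add(14, 3) = 17)
Function('P')(H, L) = Pow(Add(L, Pow(Add(H, L), 2)), -1) (Function('P')(H, L) = Pow(Add(Mul(Add(H, L), Add(H, L)), L), -1) = Pow(Add(Pow(Add(H, L), 2), L), -1) = Pow(Add(L, Pow(Add(H, L), 2)), -1))
Mul(Add(Function('Q')(73, -213), 6470), Pow(Add(-9769, Function('P')(-203, 165)), -1)) = Mul(Add(17, 6470), Pow(Add(-9769, Pow(Add(165, Pow(Add(-203, 165), 2)), -1)), -1)) = Mul(6487, Pow(Add(-9769, Pow(Add(165, Pow(-38, 2)), -1)), -1)) = Mul(6487, Pow(Add(-9769, Pow(Add(165, 1444), -1)), -1)) = Mul(6487, Pow(Add(-9769, Pow(1609, -1)), -1)) = Mul(6487, Pow(Add(-9769, Rational(1, 1609)), -1)) = Mul(6487, Pow(Rational(-15718320, 1609), -1)) = Mul(6487, Rational(-1609, 15718320)) = Rational(-10437583, 15718320)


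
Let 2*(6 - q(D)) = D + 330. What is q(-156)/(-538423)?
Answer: 81/538423 ≈ 0.00015044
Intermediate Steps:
q(D) = -159 - D/2 (q(D) = 6 - (D + 330)/2 = 6 - (330 + D)/2 = 6 + (-165 - D/2) = -159 - D/2)
q(-156)/(-538423) = (-159 - 1/2*(-156))/(-538423) = (-159 + 78)*(-1/538423) = -81*(-1/538423) = 81/538423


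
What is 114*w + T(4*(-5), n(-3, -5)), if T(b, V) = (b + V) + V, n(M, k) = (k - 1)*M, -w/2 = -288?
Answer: 65680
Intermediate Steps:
w = 576 (w = -2*(-288) = 576)
n(M, k) = M*(-1 + k) (n(M, k) = (-1 + k)*M = M*(-1 + k))
T(b, V) = b + 2*V (T(b, V) = (V + b) + V = b + 2*V)
114*w + T(4*(-5), n(-3, -5)) = 114*576 + (4*(-5) + 2*(-3*(-1 - 5))) = 65664 + (-20 + 2*(-3*(-6))) = 65664 + (-20 + 2*18) = 65664 + (-20 + 36) = 65664 + 16 = 65680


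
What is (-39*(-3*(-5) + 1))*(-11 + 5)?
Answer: 3744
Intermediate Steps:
(-39*(-3*(-5) + 1))*(-11 + 5) = -39*(15 + 1)*(-6) = -39*16*(-6) = -624*(-6) = 3744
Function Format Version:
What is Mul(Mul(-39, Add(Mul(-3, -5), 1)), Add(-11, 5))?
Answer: 3744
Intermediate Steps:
Mul(Mul(-39, Add(Mul(-3, -5), 1)), Add(-11, 5)) = Mul(Mul(-39, Add(15, 1)), -6) = Mul(Mul(-39, 16), -6) = Mul(-624, -6) = 3744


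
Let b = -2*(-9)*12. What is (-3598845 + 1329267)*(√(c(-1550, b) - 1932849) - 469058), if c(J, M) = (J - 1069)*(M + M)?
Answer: 1064563717524 - 6808734*I*√340473 ≈ 1.0646e+12 - 3.9729e+9*I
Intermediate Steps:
b = 216 (b = 18*12 = 216)
c(J, M) = 2*M*(-1069 + J) (c(J, M) = (-1069 + J)*(2*M) = 2*M*(-1069 + J))
(-3598845 + 1329267)*(√(c(-1550, b) - 1932849) - 469058) = (-3598845 + 1329267)*(√(2*216*(-1069 - 1550) - 1932849) - 469058) = -2269578*(√(2*216*(-2619) - 1932849) - 469058) = -2269578*(√(-1131408 - 1932849) - 469058) = -2269578*(√(-3064257) - 469058) = -2269578*(3*I*√340473 - 469058) = -2269578*(-469058 + 3*I*√340473) = 1064563717524 - 6808734*I*√340473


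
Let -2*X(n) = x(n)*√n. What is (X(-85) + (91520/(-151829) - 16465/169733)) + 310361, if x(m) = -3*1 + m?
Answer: 7998106491229532/25770391657 + 44*I*√85 ≈ 3.1036e+5 + 405.66*I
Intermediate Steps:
x(m) = -3 + m
X(n) = -√n*(-3 + n)/2 (X(n) = -(-3 + n)*√n/2 = -√n*(-3 + n)/2)
(X(-85) + (91520/(-151829) - 16465/169733)) + 310361 = (√(-85)*(3 - 1*(-85))/2 + (91520/(-151829) - 16465/169733)) + 310361 = ((I*√85)*(3 + 85)/2 + (91520*(-1/151829) - 16465*1/169733)) + 310361 = ((½)*(I*√85)*88 + (-91520/151829 - 16465/169733)) + 310361 = (44*I*√85 - 18033828645/25770391657) + 310361 = (-18033828645/25770391657 + 44*I*√85) + 310361 = 7998106491229532/25770391657 + 44*I*√85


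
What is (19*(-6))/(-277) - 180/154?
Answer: -16152/21329 ≈ -0.75728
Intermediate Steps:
(19*(-6))/(-277) - 180/154 = -114*(-1/277) - 180*1/154 = 114/277 - 90/77 = -16152/21329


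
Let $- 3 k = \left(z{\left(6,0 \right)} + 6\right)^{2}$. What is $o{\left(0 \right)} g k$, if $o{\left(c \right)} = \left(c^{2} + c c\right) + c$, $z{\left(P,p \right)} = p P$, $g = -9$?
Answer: $0$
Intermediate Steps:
$z{\left(P,p \right)} = P p$
$k = -12$ ($k = - \frac{\left(6 \cdot 0 + 6\right)^{2}}{3} = - \frac{\left(0 + 6\right)^{2}}{3} = - \frac{6^{2}}{3} = \left(- \frac{1}{3}\right) 36 = -12$)
$o{\left(c \right)} = c + 2 c^{2}$ ($o{\left(c \right)} = \left(c^{2} + c^{2}\right) + c = 2 c^{2} + c = c + 2 c^{2}$)
$o{\left(0 \right)} g k = 0 \left(1 + 2 \cdot 0\right) \left(-9\right) \left(-12\right) = 0 \left(1 + 0\right) \left(-9\right) \left(-12\right) = 0 \cdot 1 \left(-9\right) \left(-12\right) = 0 \left(-9\right) \left(-12\right) = 0 \left(-12\right) = 0$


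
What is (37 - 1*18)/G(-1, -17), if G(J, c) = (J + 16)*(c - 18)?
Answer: -19/525 ≈ -0.036190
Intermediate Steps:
G(J, c) = (-18 + c)*(16 + J) (G(J, c) = (16 + J)*(-18 + c) = (-18 + c)*(16 + J))
(37 - 1*18)/G(-1, -17) = (37 - 1*18)/(-288 - 18*(-1) + 16*(-17) - 1*(-17)) = (37 - 18)/(-288 + 18 - 272 + 17) = 19/(-525) = -1/525*19 = -19/525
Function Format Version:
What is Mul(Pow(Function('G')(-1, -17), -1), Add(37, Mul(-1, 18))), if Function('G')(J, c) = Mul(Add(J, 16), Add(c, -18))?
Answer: Rational(-19, 525) ≈ -0.036190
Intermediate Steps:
Function('G')(J, c) = Mul(Add(-18, c), Add(16, J)) (Function('G')(J, c) = Mul(Add(16, J), Add(-18, c)) = Mul(Add(-18, c), Add(16, J)))
Mul(Pow(Function('G')(-1, -17), -1), Add(37, Mul(-1, 18))) = Mul(Pow(Add(-288, Mul(-18, -1), Mul(16, -17), Mul(-1, -17)), -1), Add(37, Mul(-1, 18))) = Mul(Pow(Add(-288, 18, -272, 17), -1), Add(37, -18)) = Mul(Pow(-525, -1), 19) = Mul(Rational(-1, 525), 19) = Rational(-19, 525)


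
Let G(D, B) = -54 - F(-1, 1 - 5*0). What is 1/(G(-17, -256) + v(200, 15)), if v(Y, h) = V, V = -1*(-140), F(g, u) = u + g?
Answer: 1/86 ≈ 0.011628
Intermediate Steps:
F(g, u) = g + u
V = 140
G(D, B) = -54 (G(D, B) = -54 - (-1 + (1 - 5*0)) = -54 - (-1 + (1 + 0)) = -54 - (-1 + 1) = -54 - 1*0 = -54 + 0 = -54)
v(Y, h) = 140
1/(G(-17, -256) + v(200, 15)) = 1/(-54 + 140) = 1/86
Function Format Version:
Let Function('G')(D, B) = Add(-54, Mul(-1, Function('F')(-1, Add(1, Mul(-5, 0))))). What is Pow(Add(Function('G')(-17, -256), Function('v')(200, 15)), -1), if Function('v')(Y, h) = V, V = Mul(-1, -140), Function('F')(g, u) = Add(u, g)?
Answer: Rational(1, 86) ≈ 0.011628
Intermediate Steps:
Function('F')(g, u) = Add(g, u)
V = 140
Function('G')(D, B) = -54 (Function('G')(D, B) = Add(-54, Mul(-1, Add(-1, Add(1, Mul(-5, 0))))) = Add(-54, Mul(-1, Add(-1, Add(1, 0)))) = Add(-54, Mul(-1, Add(-1, 1))) = Add(-54, Mul(-1, 0)) = Add(-54, 0) = -54)
Function('v')(Y, h) = 140
Pow(Add(Function('G')(-17, -256), Function('v')(200, 15)), -1) = Pow(Add(-54, 140), -1) = Pow(86, -1) = Rational(1, 86)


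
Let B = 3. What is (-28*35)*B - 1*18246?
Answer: -21186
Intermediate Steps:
(-28*35)*B - 1*18246 = -28*35*3 - 1*18246 = -980*3 - 18246 = -2940 - 18246 = -21186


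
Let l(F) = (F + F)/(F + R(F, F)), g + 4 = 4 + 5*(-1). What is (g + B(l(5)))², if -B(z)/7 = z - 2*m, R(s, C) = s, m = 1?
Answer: 4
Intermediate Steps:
g = -5 (g = -4 + (4 + 5*(-1)) = -4 + (4 - 5) = -4 - 1 = -5)
l(F) = 1 (l(F) = (F + F)/(F + F) = (2*F)/((2*F)) = (2*F)*(1/(2*F)) = 1)
B(z) = 14 - 7*z (B(z) = -7*(z - 2*1) = -7*(z - 2) = -7*(-2 + z) = 14 - 7*z)
(g + B(l(5)))² = (-5 + (14 - 7*1))² = (-5 + (14 - 7))² = (-5 + 7)² = 2² = 4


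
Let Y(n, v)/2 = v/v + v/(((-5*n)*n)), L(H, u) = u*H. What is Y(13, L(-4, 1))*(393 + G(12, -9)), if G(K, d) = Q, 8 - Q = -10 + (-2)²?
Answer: 691086/845 ≈ 817.85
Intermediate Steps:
L(H, u) = H*u
Q = 14 (Q = 8 - (-10 + (-2)²) = 8 - (-10 + 4) = 8 - 1*(-6) = 8 + 6 = 14)
G(K, d) = 14
Y(n, v) = 2 - 2*v/(5*n²) (Y(n, v) = 2*(v/v + v/(((-5*n)*n))) = 2*(1 + v/((-5*n²))) = 2*(1 + v*(-1/(5*n²))) = 2*(1 - v/(5*n²)) = 2 - 2*v/(5*n²))
Y(13, L(-4, 1))*(393 + G(12, -9)) = (2 - ⅖*(-4*1)/13²)*(393 + 14) = (2 - ⅖*(-4)*1/169)*407 = (2 + 8/845)*407 = (1698/845)*407 = 691086/845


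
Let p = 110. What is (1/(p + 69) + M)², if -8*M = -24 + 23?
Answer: 34969/2050624 ≈ 0.017053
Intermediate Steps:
M = ⅛ (M = -(-24 + 23)/8 = -⅛*(-1) = ⅛ ≈ 0.12500)
(1/(p + 69) + M)² = (1/(110 + 69) + ⅛)² = (1/179 + ⅛)² = (187/1432)² = 34969/2050624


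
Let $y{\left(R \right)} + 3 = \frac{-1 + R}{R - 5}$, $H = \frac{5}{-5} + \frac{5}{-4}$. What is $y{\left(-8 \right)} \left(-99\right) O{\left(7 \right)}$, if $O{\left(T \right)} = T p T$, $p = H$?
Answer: $- \frac{654885}{26} \approx -25188.0$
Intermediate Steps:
$H = - \frac{9}{4}$ ($H = 5 \left(- \frac{1}{5}\right) + 5 \left(- \frac{1}{4}\right) = -1 - \frac{5}{4} = - \frac{9}{4} \approx -2.25$)
$p = - \frac{9}{4} \approx -2.25$
$O{\left(T \right)} = - \frac{9 T^{2}}{4}$ ($O{\left(T \right)} = T \left(- \frac{9}{4}\right) T = - \frac{9 T}{4} T = - \frac{9 T^{2}}{4}$)
$y{\left(R \right)} = -3 + \frac{-1 + R}{-5 + R}$ ($y{\left(R \right)} = -3 + \frac{-1 + R}{R - 5} = -3 + \frac{-1 + R}{-5 + R}$)
$y{\left(-8 \right)} \left(-99\right) O{\left(7 \right)} = \frac{2 \left(7 - -8\right)}{-5 - 8} \left(-99\right) \left(- \frac{9 \cdot 7^{2}}{4}\right) = \frac{2 \left(7 + 8\right)}{-13} \left(-99\right) \left(\left(- \frac{9}{4}\right) 49\right) = 2 \left(- \frac{1}{13}\right) 15 \left(-99\right) \left(- \frac{441}{4}\right) = \left(- \frac{30}{13}\right) \left(-99\right) \left(- \frac{441}{4}\right) = \frac{2970}{13} \left(- \frac{441}{4}\right) = - \frac{654885}{26}$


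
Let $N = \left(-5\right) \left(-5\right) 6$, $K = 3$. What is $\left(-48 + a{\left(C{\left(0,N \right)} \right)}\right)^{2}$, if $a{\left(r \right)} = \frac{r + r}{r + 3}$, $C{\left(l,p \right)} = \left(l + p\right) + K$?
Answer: $\frac{1432809}{676} \approx 2119.5$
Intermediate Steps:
$N = 150$ ($N = 25 \cdot 6 = 150$)
$C{\left(l,p \right)} = 3 + l + p$ ($C{\left(l,p \right)} = \left(l + p\right) + 3 = 3 + l + p$)
$a{\left(r \right)} = \frac{2 r}{3 + r}$
$\left(-48 + a{\left(C{\left(0,N \right)} \right)}\right)^{2} = \left(-48 + \frac{2 \left(3 + 0 + 150\right)}{3 + \left(3 + 0 + 150\right)}\right)^{2} = \left(-48 + 2 \cdot 153 \frac{1}{3 + 153}\right)^{2} = \left(-48 + 2 \cdot 153 \cdot \frac{1}{156}\right)^{2} = \left(-48 + \frac{51}{26}\right)^{2} = \left(- \frac{1197}{26}\right)^{2} = \frac{1432809}{676}$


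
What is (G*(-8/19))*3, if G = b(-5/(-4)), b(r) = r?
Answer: -30/19 ≈ -1.5789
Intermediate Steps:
G = 5/4 (G = -5/(-4) = -5*(-¼) = 5/4 ≈ 1.2500)
(G*(-8/19))*3 = (5*(-8/19)/4)*3 = (5*(-8*1/19)/4)*3 = ((5/4)*(-8/19))*3 = -10/19*3 = -30/19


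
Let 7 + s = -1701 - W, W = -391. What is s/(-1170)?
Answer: 439/390 ≈ 1.1256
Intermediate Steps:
s = -1317 (s = -7 + (-1701 - 1*(-391)) = -7 + (-1701 + 391) = -7 - 1310 = -1317)
s/(-1170) = -1317/(-1170) = -1317*(-1/1170) = 439/390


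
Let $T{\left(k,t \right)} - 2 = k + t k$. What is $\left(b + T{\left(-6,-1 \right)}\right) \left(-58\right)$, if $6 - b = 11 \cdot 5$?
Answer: $2726$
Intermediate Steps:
$b = -49$ ($b = 6 - 11 \cdot 5 = 6 - 55 = -49$)
$T{\left(k,t \right)} = 2 + k + k t$ ($T{\left(k,t \right)} = 2 + \left(k + t k\right) = 2 + \left(k + k t\right) = 2 + k + k t$)
$\left(b + T{\left(-6,-1 \right)}\right) \left(-58\right) = \left(-49 - -2\right) \left(-58\right) = \left(-49 + \left(2 - 6 + 6\right)\right) \left(-58\right) = \left(-49 + 2\right) \left(-58\right) = \left(-47\right) \left(-58\right) = 2726$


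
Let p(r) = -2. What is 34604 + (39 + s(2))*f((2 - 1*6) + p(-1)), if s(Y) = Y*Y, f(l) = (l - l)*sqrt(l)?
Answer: 34604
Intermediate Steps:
f(l) = 0 (f(l) = 0*sqrt(l) = 0)
s(Y) = Y**2
34604 + (39 + s(2))*f((2 - 1*6) + p(-1)) = 34604 + (39 + 2**2)*0 = 34604 + (39 + 4)*0 = 34604 + 43*0 = 34604 + 0 = 34604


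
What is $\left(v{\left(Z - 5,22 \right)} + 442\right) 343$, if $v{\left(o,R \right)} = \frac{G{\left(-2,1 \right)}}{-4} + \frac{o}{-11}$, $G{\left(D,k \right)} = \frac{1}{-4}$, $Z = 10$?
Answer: $\frac{26658989}{176} \approx 1.5147 \cdot 10^{5}$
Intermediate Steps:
$G{\left(D,k \right)} = - \frac{1}{4}$
$v{\left(o,R \right)} = \frac{1}{16} - \frac{o}{11}$ ($v{\left(o,R \right)} = - \frac{1}{4 \left(-4\right)} + \frac{o}{-11} = \left(- \frac{1}{4}\right) \left(- \frac{1}{4}\right) + o \left(- \frac{1}{11}\right) = \frac{1}{16} - \frac{o}{11}$)
$\left(v{\left(Z - 5,22 \right)} + 442\right) 343 = \left(\left(\frac{1}{16} - \frac{10 - 5}{11}\right) + 442\right) 343 = \left(\left(\frac{1}{16} - \frac{5}{11}\right) + 442\right) 343 = \left(- \frac{69}{176} + 442\right) 343 = \frac{77723}{176} \cdot 343 = \frac{26658989}{176}$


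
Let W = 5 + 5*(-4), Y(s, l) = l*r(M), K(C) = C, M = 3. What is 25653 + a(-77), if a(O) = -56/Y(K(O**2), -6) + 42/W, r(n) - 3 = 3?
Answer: 1154329/45 ≈ 25652.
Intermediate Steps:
r(n) = 6 (r(n) = 3 + 3 = 6)
Y(s, l) = 6*l (Y(s, l) = l*6 = 6*l)
W = -15 (W = 5 - 20 = -15)
a(O) = -56/45 (a(O) = -56/(6*(-6)) + 42/(-15) = -56/(-36) + 42*(-1/15) = -56*(-1/36) - 14/5 = 14/9 - 14/5 = -56/45)
25653 + a(-77) = 25653 - 56/45 = 1154329/45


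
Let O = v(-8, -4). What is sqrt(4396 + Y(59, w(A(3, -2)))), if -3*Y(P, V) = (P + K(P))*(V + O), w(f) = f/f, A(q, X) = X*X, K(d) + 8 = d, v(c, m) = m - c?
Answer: sqrt(37914)/3 ≈ 64.905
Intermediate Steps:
K(d) = -8 + d
A(q, X) = X**2
O = 4 (O = -4 - 1*(-8) = -4 + 8 = 4)
w(f) = 1
Y(P, V) = -(-8 + 2*P)*(4 + V)/3 (Y(P, V) = -(P + (-8 + P))*(V + 4)/3 = -(-8 + 2*P)*(4 + V)/3)
sqrt(4396 + Y(59, w(A(3, -2)))) = sqrt(4396 + (32/3 - 8/3*59 - 1/3*59*1 - 1/3*1*(-8 + 59))) = sqrt(4396 + (32/3 - 472/3 - 59/3 - 1/3*1*51)) = sqrt(4396 + (32/3 - 472/3 - 59/3 - 17)) = sqrt(4396 - 550/3) = sqrt(12638/3) = sqrt(37914)/3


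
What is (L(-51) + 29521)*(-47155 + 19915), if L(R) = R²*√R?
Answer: -804152040 - 70851240*I*√51 ≈ -8.0415e+8 - 5.0598e+8*I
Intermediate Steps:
L(R) = R^(5/2)
(L(-51) + 29521)*(-47155 + 19915) = ((-51)^(5/2) + 29521)*(-47155 + 19915) = (2601*I*√51 + 29521)*(-27240) = (29521 + 2601*I*√51)*(-27240) = -804152040 - 70851240*I*√51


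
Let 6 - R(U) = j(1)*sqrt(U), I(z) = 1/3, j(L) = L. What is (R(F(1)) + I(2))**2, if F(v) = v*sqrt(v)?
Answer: 256/9 ≈ 28.444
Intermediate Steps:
I(z) = 1/3
F(v) = v**(3/2)
R(U) = 6 - sqrt(U)
(R(F(1)) + I(2))**2 = ((6 - sqrt(1**(3/2))) + 1/3)**2 = ((6 - sqrt(1)) + 1/3)**2 = ((6 - 1*1) + 1/3)**2 = ((6 - 1) + 1/3)**2 = (5 + 1/3)**2 = (16/3)**2 = 256/9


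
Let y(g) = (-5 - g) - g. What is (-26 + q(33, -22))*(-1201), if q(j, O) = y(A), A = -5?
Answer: 25221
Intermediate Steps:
y(g) = -5 - 2*g
q(j, O) = 5 (q(j, O) = -5 - 2*(-5) = -5 + 10 = 5)
(-26 + q(33, -22))*(-1201) = (-26 + 5)*(-1201) = -21*(-1201) = 25221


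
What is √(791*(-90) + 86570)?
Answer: 2*√3845 ≈ 124.02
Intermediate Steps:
√(791*(-90) + 86570) = √(-71190 + 86570) = √15380 = 2*√3845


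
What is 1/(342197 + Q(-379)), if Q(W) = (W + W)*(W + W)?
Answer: 1/916761 ≈ 1.0908e-6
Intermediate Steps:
Q(W) = 4*W² (Q(W) = (2*W)*(2*W) = 4*W²)
1/(342197 + Q(-379)) = 1/(342197 + 4*(-379)²) = 1/(342197 + 4*143641) = 1/(342197 + 574564) = 1/916761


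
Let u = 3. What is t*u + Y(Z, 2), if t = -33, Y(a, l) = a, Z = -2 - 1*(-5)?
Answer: -96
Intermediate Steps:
Z = 3 (Z = -2 + 5 = 3)
t*u + Y(Z, 2) = -33*3 + 3 = -99 + 3 = -96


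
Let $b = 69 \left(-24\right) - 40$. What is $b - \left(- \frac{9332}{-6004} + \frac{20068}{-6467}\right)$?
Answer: $- \frac{567171775}{334723} \approx -1694.5$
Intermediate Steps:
$b = -1696$ ($b = -1656 - 40 = -1696$)
$b - \left(- \frac{9332}{-6004} + \frac{20068}{-6467}\right) = -1696 - \left(- \frac{9332}{-6004} + \frac{20068}{-6467}\right) = -1696 - \left(\left(-9332\right) \left(- \frac{1}{6004}\right) + 20068 \left(- \frac{1}{6467}\right)\right) = -1696 - \left(\frac{2333}{1501} - \frac{692}{223}\right) = -1696 - - \frac{518433}{334723} = -1696 + \frac{518433}{334723} = - \frac{567171775}{334723}$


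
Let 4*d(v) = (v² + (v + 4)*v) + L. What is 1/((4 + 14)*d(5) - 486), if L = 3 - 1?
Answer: -1/162 ≈ -0.0061728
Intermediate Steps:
L = 2
d(v) = ½ + v²/4 + v*(4 + v)/4 (d(v) = ((v² + (v + 4)*v) + 2)/4 = ((v² + (4 + v)*v) + 2)/4 = ((v² + v*(4 + v)) + 2)/4 = (2 + v² + v*(4 + v))/4 = ½ + v²/4 + v*(4 + v)/4)
1/((4 + 14)*d(5) - 486) = 1/((4 + 14)*(½ + 5 + (½)*5²) - 486) = 1/(18*(½ + 5 + (½)*25) - 486) = 1/(18*(½ + 5 + 25/2) - 486) = 1/(18*18 - 486) = 1/(324 - 486) = 1/(-162) = -1/162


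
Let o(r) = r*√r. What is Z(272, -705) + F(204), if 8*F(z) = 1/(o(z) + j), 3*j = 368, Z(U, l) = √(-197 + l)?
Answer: -69/38135776 + 459*√51/76271552 + I*√902 ≈ 4.1168e-5 + 30.033*I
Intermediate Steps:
o(r) = r^(3/2)
j = 368/3 (j = (⅓)*368 = 368/3 ≈ 122.67)
F(z) = 1/(8*(368/3 + z^(3/2))) (F(z) = 1/(8*(z^(3/2) + 368/3)) = 1/(8*(368/3 + z^(3/2))))
Z(272, -705) + F(204) = √(-197 - 705) + 3/(8*(368 + 3*204^(3/2))) = √(-902) + 3/(8*(368 + 3*(408*√51))) = I*√902 + 3/(8*(368 + 1224*√51)) = 3/(8*(368 + 1224*√51)) + I*√902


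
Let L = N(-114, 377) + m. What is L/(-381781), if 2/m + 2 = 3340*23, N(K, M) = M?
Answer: -14480194/14663826429 ≈ -0.00098748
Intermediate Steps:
m = 1/38409 (m = 2/(-2 + 3340*23) = 2/(-2 + 76820) = 2/76818 = 2*(1/76818) = 1/38409 ≈ 2.6036e-5)
L = 14480194/38409 (L = 377 + 1/38409 = 14480194/38409 ≈ 377.00)
L/(-381781) = (14480194/38409)/(-381781) = (14480194/38409)*(-1/381781) = -14480194/14663826429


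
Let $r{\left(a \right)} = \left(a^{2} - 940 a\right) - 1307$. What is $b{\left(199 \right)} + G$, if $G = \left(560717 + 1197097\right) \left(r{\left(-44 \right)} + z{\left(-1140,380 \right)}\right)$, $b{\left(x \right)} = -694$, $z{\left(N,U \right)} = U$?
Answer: $74476820672$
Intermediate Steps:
$r{\left(a \right)} = -1307 + a^{2} - 940 a$
$G = 74476821366$ ($G = \left(560717 + 1197097\right) \left(\left(-1307 + \left(-44\right)^{2} - -41360\right) + 380\right) = 1757814 \left(\left(-1307 + 1936 + 41360\right) + 380\right) = 1757814 \left(41989 + 380\right) = 1757814 \cdot 42369 = 74476821366$)
$b{\left(199 \right)} + G = -694 + 74476821366 = 74476820672$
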